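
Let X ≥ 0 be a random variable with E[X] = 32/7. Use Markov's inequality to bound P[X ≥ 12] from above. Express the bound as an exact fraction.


μ = E[X] = 32/7, a = 12.
Markov: P[X ≥ 12] ≤ μ/a = (32/7)/12 = 8/21.
Numerically: ≈ 0.381.
(Since a = 12 > μ = 4.571, the bound 8/21 is < 1 and informative.)

P[X ≥ 12] ≤ 8/21 ≈ 0.381.


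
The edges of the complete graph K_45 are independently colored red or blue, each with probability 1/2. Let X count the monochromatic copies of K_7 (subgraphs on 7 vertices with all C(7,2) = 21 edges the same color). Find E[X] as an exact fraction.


Let X = Σ_S X_S over the C(45, 7) = 45379620 subsets S of size 7, where X_S = 1 if the K_7 on S is monochromatic.
For a fixed S, the K_7 on S has C(7, 2) = 21 edges. P[all 21 edges red] = (1/2)^21, and likewise for blue, so P[monochromatic] = 2·(1/2)^21 = 2^{1 − 21} = 1/1048576.
By linearity: E[X] = C(45, 7) · 2^{1 − 21} = 45379620 · 1/1048576 = 11344905/262144.
Numerically: E[X] ≈ 43.27738.

E[X] = C(45,7)·2^(1−C(7,2)) = 11344905/262144 ≈ 43.27738.


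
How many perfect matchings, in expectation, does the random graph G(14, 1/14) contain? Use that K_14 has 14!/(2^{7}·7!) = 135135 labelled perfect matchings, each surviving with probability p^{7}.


K_14 has 14!/(2^{7}·7!) = 135135 labelled perfect matchings.
For each such perfect matching H, let X_H = 1 if all 7 edges of H are present in G. Then P[X_H = 1] = p^{7} = (1/14)^{7} = 1/105413504.
By linearity: E[X] = Σ_H E[X_H] = 135135 · p^{7} = 135135 · 1/105413504 = 19305/15059072.
Numerically: E[X] ≈ 0.00128.

E[X] = 135135 · (1/14)^{7} = 19305/15059072 ≈ 0.00128.


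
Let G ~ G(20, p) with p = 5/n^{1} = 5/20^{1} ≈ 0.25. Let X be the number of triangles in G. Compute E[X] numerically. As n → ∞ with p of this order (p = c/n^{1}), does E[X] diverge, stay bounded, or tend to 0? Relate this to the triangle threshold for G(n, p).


Number of potential triangles: C(20, 3) = 1140.
Each occurs with probability p³ ≈ (0.25)³ ≈ 1.56250e-02.
By linearity: E[X] = C(20, 3)·p³ ≈ 1140 · 1.56250e-02 ≈ 17.812.
Here α = 1, so p = 5/n is exactly at the triangle threshold p ~ 1/n. Asymptotically E[X] → c³/6 = 5³/6 = 125/6 ≈ 20.833, a bounded constant. In this regime the triangle count is asymptotically Poisson(c³/6).

E[X] ≈ 17.812; in regime p = Θ(1/n^{1}) E[X] stays bounded (at the triangle threshold p ~ 1/n).


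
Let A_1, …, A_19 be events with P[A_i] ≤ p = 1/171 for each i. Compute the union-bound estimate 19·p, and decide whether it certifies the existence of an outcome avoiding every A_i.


Union bound: P[∪_{i=1}^{19} A_i] ≤ Σ_i P[A_i] ≤ 19·p = 19·(1/171) = 1/9.
Numerically: 1/9 ≈ 0.1111111.
Is 1/9 < 1? YES.
Since P[∪ A_i] ≤ 1/9 < 1, the complement has P[∩ A_i^c] ≥ 1 − 1/9 = 8/9 > 0, so some outcome avoids every A_i.

19·p = 1/9 ≈ 0.1111111; existence CERTIFIED by the union bound.


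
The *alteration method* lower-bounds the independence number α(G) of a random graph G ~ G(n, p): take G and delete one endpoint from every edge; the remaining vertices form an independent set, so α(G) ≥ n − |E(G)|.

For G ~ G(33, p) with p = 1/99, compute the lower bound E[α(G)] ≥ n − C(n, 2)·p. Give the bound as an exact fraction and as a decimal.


E[|E(G)|] = C(33, 2)·p = 528 · (1/99) = 16/3.
E[α(G)] ≥ n − E[|E(G)|] = 33 − 16/3 = 83/3.
Numerically: ≈ 27.66667.
(This is only a lower bound; the true E[α(G)] may be larger.)

E[α(G)] ≥ 83/3 ≈ 27.66667.


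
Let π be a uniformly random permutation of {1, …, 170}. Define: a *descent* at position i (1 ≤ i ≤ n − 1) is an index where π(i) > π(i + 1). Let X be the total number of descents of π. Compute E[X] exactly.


Write X = Σ X_I over i = 1, …, 169, with X_I the indicator of one descent.
There are 169 indicators.
For each fixed i, the pair (π(i), π(i+1)) is a uniformly random ordered pair of distinct values from {1, …, 170}; by symmetry P[π(i) > π(i+1)] = 1/2.
By linearity: E[X] = 169 · (1/2) = (170 − 1) · (1/2) = 169/2 ≈ 84.500000.

E[X] = 169/2 = 84.500000.


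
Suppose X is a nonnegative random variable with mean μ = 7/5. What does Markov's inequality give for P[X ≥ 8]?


μ = E[X] = 7/5, a = 8.
Markov: P[X ≥ 8] ≤ μ/a = (7/5)/8 = 7/40.
Numerically: ≈ 0.1750.
(Since a = 8 > μ = 1.4000, the bound 7/40 is < 1 and informative.)

P[X ≥ 8] ≤ 7/40 ≈ 0.1750.


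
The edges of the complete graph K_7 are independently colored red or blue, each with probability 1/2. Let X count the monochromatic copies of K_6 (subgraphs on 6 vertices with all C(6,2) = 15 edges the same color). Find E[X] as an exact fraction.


Let X = Σ_S X_S over the C(7, 6) = 7 subsets S of size 6, where X_S = 1 if the K_6 on S is monochromatic.
For a fixed S, the K_6 on S has C(6, 2) = 15 edges. P[all 15 edges red] = (1/2)^15, and likewise for blue, so P[monochromatic] = 2·(1/2)^15 = 2^{1 − 15} = 1/16384.
By linearity: E[X] = C(7, 6) · 2^{1 − 15} = 7 · 1/16384 = 7/16384.
Numerically: E[X] ≈ 0.000427.

E[X] = C(7,6)·2^(1−C(6,2)) = 7/16384 ≈ 0.000427.


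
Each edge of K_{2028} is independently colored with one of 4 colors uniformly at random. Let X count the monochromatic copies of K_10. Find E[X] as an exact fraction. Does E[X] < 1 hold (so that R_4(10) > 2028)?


E[X] = C(2028, 10) · 4^{1 − 45} = 317149973285521499299300410 · 4^{−44} = 317149973285521499299300410/309485009821345068724781056.
As a reduced fraction: E[X] = 158574986642760749649650205/154742504910672534362390528 ≈ 1.02477.
Is E[X] < 1? NO.
Since E[X] ≥ 1, the first-moment bound is inconclusive at n = 2028; it does NOT by itself certify R_4(10) > 2028.

E[X] = 158574986642760749649650205/154742504910672534362390528 ≈ 1.02477; E[X] ≥ 1; first-moment method inconclusive here.


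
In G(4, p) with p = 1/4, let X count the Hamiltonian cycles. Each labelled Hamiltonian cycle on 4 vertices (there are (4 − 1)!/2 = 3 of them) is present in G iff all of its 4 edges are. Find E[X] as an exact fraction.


K_4 has (4 − 1)!/2 = 3 labelled Hamiltonian cycles.
For each such Hamiltonian cycle H, let X_H = 1 if all 4 edges of H are present in G. Then P[X_H = 1] = p^{4} = (1/4)^{4} = 1/256.
By linearity: E[X] = Σ_H E[X_H] = 3 · p^{4} = 3 · 1/256 = 3/256.
Numerically: E[X] ≈ 0.01172.

E[X] = 3 · (1/4)^{4} = 3/256 ≈ 0.01172.


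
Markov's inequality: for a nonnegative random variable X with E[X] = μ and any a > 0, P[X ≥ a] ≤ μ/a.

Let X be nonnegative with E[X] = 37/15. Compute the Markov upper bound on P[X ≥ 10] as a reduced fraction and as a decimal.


μ = E[X] = 37/15, a = 10.
Markov: P[X ≥ 10] ≤ μ/a = (37/15)/10 = 37/150.
Numerically: ≈ 0.2467.
(Since a = 10 > μ = 2.4667, the bound 37/150 is < 1 and informative.)

P[X ≥ 10] ≤ 37/150 ≈ 0.2467.


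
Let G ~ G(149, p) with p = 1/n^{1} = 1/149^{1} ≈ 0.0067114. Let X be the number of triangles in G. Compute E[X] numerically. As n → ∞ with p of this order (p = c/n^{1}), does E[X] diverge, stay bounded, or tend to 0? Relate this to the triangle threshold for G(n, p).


Number of potential triangles: C(149, 3) = 540274.
Each occurs with probability p³ ≈ (0.0067114)³ ≈ 3.0230212e-07.
By linearity: E[X] = C(149, 3)·p³ ≈ 540274 · 3.0230212e-07 ≈ 0.16333.
Here α = 1, so p = 1/n is exactly at the triangle threshold p ~ 1/n. Asymptotically E[X] → c³/6 = 1³/6 = 1/6 ≈ 0.16667, a bounded constant. In this regime the triangle count is asymptotically Poisson(c³/6).

E[X] ≈ 0.16333; in regime p = Θ(1/n^{1}) E[X] stays bounded (at the triangle threshold p ~ 1/n).


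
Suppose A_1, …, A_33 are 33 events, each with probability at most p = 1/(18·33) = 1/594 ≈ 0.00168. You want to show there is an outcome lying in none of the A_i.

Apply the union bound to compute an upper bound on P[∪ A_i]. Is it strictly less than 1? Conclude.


Union bound: P[∪_{i=1}^{33} A_i] ≤ Σ_i P[A_i] ≤ 33·p = 33·(1/594) = 1/18.
Numerically: 1/18 ≈ 0.05556.
Is 1/18 < 1? YES.
Since P[∪ A_i] ≤ 1/18 < 1, the complement has P[∩ A_i^c] ≥ 1 − 1/18 = 17/18 > 0, so some outcome avoids every A_i.

33·p = 1/18 ≈ 0.05556; existence CERTIFIED by the union bound.


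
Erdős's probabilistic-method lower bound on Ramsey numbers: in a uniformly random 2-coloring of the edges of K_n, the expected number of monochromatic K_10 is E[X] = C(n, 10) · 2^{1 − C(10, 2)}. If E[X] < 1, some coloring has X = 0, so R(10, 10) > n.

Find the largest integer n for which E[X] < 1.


We need C(n, 10) · 2^{1 − 45} < 1, i.e. C(n, 10) < 2^{45 − 1} = 17592186044416.
Check values of n near the boundary:
  n = 98: C(98, 10) = 14005614014756; 14005614014756 < 17592186044416? YES
  n = 99: C(99, 10) = 15579278510796; 15579278510796 < 17592186044416? YES
  n = 100: C(100, 10) = 17310309456440; 17310309456440 < 17592186044416? YES
  n = 101: C(101, 10) = 19212541264840; 19212541264840 < 17592186044416? NO
The largest n with C(n, 10) < 17592186044416 is n = 100 (where E[X] = 2163788682055/2199023255552 ≈ 0.984). Hence R(10, 10) > 100, i.e. R(10, 10) ≥ 101.

Largest n = 100; hence R(10, 10) > 100.


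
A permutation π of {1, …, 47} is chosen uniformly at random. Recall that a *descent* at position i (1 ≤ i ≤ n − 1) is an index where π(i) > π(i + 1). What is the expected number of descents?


Write X = Σ X_I over i = 1, …, 46, with X_I the indicator of one descent.
There are 46 indicators.
For each fixed i, the pair (π(i), π(i+1)) is a uniformly random ordered pair of distinct values from {1, …, 47}; by symmetry P[π(i) > π(i+1)] = 1/2.
By linearity: E[X] = 46 · (1/2) = (47 − 1) · (1/2) = 23 ≈ 23.0000.

E[X] = 23 = 23.0000.


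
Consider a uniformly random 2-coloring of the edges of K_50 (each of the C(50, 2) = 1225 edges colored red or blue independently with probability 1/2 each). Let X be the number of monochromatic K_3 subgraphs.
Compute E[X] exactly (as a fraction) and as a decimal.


Let X = Σ_S X_S over the C(50, 3) = 19600 subsets S of size 3, where X_S = 1 if the K_3 on S is monochromatic.
For a fixed S, the K_3 on S has C(3, 2) = 3 edges. P[all 3 edges red] = (1/2)^3, and likewise for blue, so P[monochromatic] = 2·(1/2)^3 = 2^{1 − 3} = 1/4.
By linearity: E[X] = C(50, 3) · 2^{1 − 3} = 19600 · 1/4 = 4900.
Numerically: E[X] ≈ 4900.000000.

E[X] = C(50,3)·2^(1−C(3,2)) = 4900 ≈ 4900.000000.


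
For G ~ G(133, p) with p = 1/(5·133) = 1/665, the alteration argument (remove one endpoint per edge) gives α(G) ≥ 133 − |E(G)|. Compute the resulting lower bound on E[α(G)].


E[|E(G)|] = C(133, 2)·p = 8778 · (1/665) = 66/5.
E[α(G)] ≥ n − E[|E(G)|] = 133 − 66/5 = 599/5.
Numerically: ≈ 119.80000.
(This is only a lower bound; the true E[α(G)] may be larger.)

E[α(G)] ≥ 599/5 ≈ 119.80000.


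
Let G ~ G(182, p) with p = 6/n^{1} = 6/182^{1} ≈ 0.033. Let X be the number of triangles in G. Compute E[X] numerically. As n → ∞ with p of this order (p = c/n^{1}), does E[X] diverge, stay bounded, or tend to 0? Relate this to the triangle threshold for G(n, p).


Number of potential triangles: C(182, 3) = 988260.
Each occurs with probability p³ ≈ (0.033)³ ≈ 3.58294e-05.
By linearity: E[X] = C(182, 3)·p³ ≈ 988260 · 3.58294e-05 ≈ 35.409.
Here α = 1, so p = 6/n is exactly at the triangle threshold p ~ 1/n. Asymptotically E[X] → c³/6 = 6³/6 = 36 ≈ 36.000, a bounded constant. In this regime the triangle count is asymptotically Poisson(c³/6).

E[X] ≈ 35.409; in regime p = Θ(1/n^{1}) E[X] stays bounded (at the triangle threshold p ~ 1/n).


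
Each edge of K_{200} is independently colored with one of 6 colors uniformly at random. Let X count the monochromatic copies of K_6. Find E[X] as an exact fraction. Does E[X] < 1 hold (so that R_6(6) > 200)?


E[X] = C(200, 6) · 6^{1 − 15} = 82408626300 · 6^{−14} = 82408626300/78364164096.
As a reduced fraction: E[X] = 6867385525/6530347008 ≈ 1.0516.
Is E[X] < 1? NO.
Since E[X] ≥ 1, the first-moment bound is inconclusive at n = 200; it does NOT by itself certify R_6(6) > 200.

E[X] = 6867385525/6530347008 ≈ 1.0516; E[X] ≥ 1; first-moment method inconclusive here.


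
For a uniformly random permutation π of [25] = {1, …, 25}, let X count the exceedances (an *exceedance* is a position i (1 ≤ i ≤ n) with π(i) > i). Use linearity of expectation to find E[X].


Write X = Σ_{i=1}^{25} X_i, where X_i = 1_{π(i) > i}.
For each fixed i, π(i) is uniform over {1, …, 25} (marginal of a uniform permutation), so P[π(i) > i] = (n − i)/n. Summing: Σ_{i=1}^{25} (n − i)/n = (0 + 1 + … + 24)/25 = 25(25 − 1)/(2·25) = (25 − 1)/2.
Hence E[X] = Σ_{i=1}^{25} (25 − i)/25 = 12 ≈ 12.000000.

E[X] = 12 = 12.000000.


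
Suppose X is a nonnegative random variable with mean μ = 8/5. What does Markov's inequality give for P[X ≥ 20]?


μ = E[X] = 8/5, a = 20.
Markov: P[X ≥ 20] ≤ μ/a = (8/5)/20 = 2/25.
Numerically: ≈ 0.08000.
(Since a = 20 > μ = 1.60000, the bound 2/25 is < 1 and informative.)

P[X ≥ 20] ≤ 2/25 ≈ 0.08000.


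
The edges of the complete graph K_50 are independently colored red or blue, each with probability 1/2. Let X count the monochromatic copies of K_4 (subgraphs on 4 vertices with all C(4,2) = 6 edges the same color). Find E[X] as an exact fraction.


Let X = Σ_S X_S over the C(50, 4) = 230300 subsets S of size 4, where X_S = 1 if the K_4 on S is monochromatic.
For a fixed S, the K_4 on S has C(4, 2) = 6 edges. P[all 6 edges red] = (1/2)^6, and likewise for blue, so P[monochromatic] = 2·(1/2)^6 = 2^{1 − 6} = 1/32.
By linearity: E[X] = C(50, 4) · 2^{1 − 6} = 230300 · 1/32 = 57575/8.
Numerically: E[X] ≈ 7196.8750.

E[X] = C(50,4)·2^(1−C(4,2)) = 57575/8 ≈ 7196.8750.


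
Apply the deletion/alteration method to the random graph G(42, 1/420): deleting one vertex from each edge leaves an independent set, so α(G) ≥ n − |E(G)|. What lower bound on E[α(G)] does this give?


E[|E(G)|] = C(42, 2)·p = 861 · (1/420) = 41/20.
E[α(G)] ≥ n − E[|E(G)|] = 42 − 41/20 = 799/20.
Numerically: ≈ 39.950.
(This is only a lower bound; the true E[α(G)] may be larger.)

E[α(G)] ≥ 799/20 ≈ 39.950.


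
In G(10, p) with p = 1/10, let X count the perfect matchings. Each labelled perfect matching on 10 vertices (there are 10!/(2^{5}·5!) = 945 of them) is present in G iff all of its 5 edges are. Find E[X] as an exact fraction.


K_10 has 10!/(2^{5}·5!) = 945 labelled perfect matchings.
For each such perfect matching H, let X_H = 1 if all 5 edges of H are present in G. Then P[X_H = 1] = p^{5} = (1/10)^{5} = 1/100000.
By linearity of expectation: E[X] = Σ_H E[X_H] = 945 · p^{5} = 945 · 1/100000 = 189/20000.
Numerically: E[X] ≈ 0.00945.

E[X] = 945 · (1/10)^{5} = 189/20000 ≈ 0.00945.


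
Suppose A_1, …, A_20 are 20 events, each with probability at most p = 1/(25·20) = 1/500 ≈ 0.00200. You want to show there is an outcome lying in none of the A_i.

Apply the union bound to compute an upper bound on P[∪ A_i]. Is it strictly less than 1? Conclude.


Union bound: P[∪_{i=1}^{20} A_i] ≤ Σ_i P[A_i] ≤ 20·p = 20·(1/500) = 1/25.
Numerically: 1/25 ≈ 0.04000.
Is 1/25 < 1? YES.
Since P[∪ A_i] ≤ 1/25 < 1, the complement has P[∩ A_i^c] ≥ 1 − 1/25 = 24/25 > 0, so some outcome avoids every A_i.

20·p = 1/25 ≈ 0.04000; existence CERTIFIED by the union bound.


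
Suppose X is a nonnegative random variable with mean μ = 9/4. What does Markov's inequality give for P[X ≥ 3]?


μ = E[X] = 9/4, a = 3.
Markov: P[X ≥ 3] ≤ μ/a = (9/4)/3 = 3/4.
Numerically: ≈ 0.750.
(Since a = 3 > μ = 2.250, the bound 3/4 is < 1 and informative.)

P[X ≥ 3] ≤ 3/4 ≈ 0.750.


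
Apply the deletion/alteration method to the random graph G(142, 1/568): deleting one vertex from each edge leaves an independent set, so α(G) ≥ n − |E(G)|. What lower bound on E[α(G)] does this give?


E[|E(G)|] = C(142, 2)·p = 10011 · (1/568) = 141/8.
E[α(G)] ≥ n − E[|E(G)|] = 142 − 141/8 = 995/8.
Numerically: ≈ 124.3750.
(This is only a lower bound; the true E[α(G)] may be larger.)

E[α(G)] ≥ 995/8 ≈ 124.3750.


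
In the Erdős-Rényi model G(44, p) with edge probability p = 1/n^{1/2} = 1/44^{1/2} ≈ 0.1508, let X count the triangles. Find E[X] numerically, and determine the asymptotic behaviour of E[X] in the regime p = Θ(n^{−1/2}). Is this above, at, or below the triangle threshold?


Number of potential triangles: C(44, 3) = 13244.
Each occurs with probability p³ ≈ (0.1508)³ ≈ 3.426265e-03.
By linearity: E[X] = C(44, 3)·p³ ≈ 13244 · 3.426265e-03 ≈ 45.3775.
Since α = 1/2 < 1, p = c/n^{1/2} ≫ 1/n is above the triangle threshold p ~ 1/n. Asymptotically E[X] ~ (c³/6)·n^{3(1−α)} = (1³/6)·n^{1.5} → ∞; triangles are abundant w.h.p.

E[X] ≈ 45.3775; in regime p = Θ(1/n^{1/2}) E[X] diverges (above the triangle threshold p ~ 1/n).


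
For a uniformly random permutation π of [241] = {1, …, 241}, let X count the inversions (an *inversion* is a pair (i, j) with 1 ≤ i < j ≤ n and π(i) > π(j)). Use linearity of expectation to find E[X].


Write X = Σ X_I over the C(241, 2) = 28920 pairs i < j, with X_I the indicator of one inversion.
There are 28920 indicators.
For each fixed pair i < j, the values π(i) and π(j) are two distinct elements of {1, …, 241} in uniformly random order; by symmetry P[π(i) > π(j)] = 1/2.
By linearity: E[X] = 28920 · (1/2) = C(241, 2) · (1/2) = 28920/2 = 14460 ≈ 14460.000.

E[X] = 14460 = 14460.000.


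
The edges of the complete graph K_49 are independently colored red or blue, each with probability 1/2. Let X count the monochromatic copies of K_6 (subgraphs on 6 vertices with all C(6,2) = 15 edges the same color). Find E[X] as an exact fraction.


Let X = Σ_S X_S over the C(49, 6) = 13983816 subsets S of size 6, where X_S = 1 if the K_6 on S is monochromatic.
For a fixed S, the K_6 on S has C(6, 2) = 15 edges. P[all 15 edges red] = (1/2)^15, and likewise for blue, so P[monochromatic] = 2·(1/2)^15 = 2^{1 − 15} = 1/16384.
Summing: E[X] = C(49, 6) · 2^{1 − 15} = 13983816 · 1/16384 = 1747977/2048.
Numerically: E[X] ≈ 853.504395.

E[X] = C(49,6)·2^(1−C(6,2)) = 1747977/2048 ≈ 853.504395.


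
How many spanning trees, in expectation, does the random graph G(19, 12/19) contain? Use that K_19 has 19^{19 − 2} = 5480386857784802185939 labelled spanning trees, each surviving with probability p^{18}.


K_19 has 19^{19 − 2} = 5480386857784802185939 labelled spanning trees.
For each such spanning tree H, let X_H = 1 if all 18 edges of H are present in G. Then P[X_H = 1] = p^{18} = (12/19)^{18} = 26623333280885243904/104127350297911241532841.
By linearity of expectation: E[X] = Σ_H E[X_H] = 5480386857784802185939 · p^{18} = 5480386857784802185939 · 26623333280885243904/104127350297911241532841 = 26623333280885243904/19.
Numerically: E[X] ≈ 1.4e+18.

E[X] = 5480386857784802185939 · (12/19)^{18} = 26623333280885243904/19 ≈ 1.4e+18.


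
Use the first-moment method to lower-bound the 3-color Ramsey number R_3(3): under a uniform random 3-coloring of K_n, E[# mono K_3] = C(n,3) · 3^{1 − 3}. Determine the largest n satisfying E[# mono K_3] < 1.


We need C(n, 3) · 3^{1 − 3} < 1, i.e. C(n, 3) < 3^{3 − 1} = 9.
Check values of n near the boundary:
  n = 3: C(3, 3) = 1; 1 < 9? YES
  n = 4: C(4, 3) = 4; 4 < 9? YES
  n = 5: C(5, 3) = 10; 10 < 9? NO
  n = 6: C(6, 3) = 20; 20 < 9? NO
  n = 7: C(7, 3) = 35; 35 < 9? NO
The largest n with C(n, 3) < 9 is n = 4 (where E[X] = 4/9 ≈ 0.444). Hence R_3(3) > 4, i.e. R_3(3) ≥ 5.

Largest n = 4; hence R_3(3) > 4.


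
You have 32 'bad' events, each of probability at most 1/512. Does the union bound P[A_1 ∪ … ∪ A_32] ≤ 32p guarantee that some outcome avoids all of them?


Union bound: P[∪_{i=1}^{32} A_i] ≤ Σ_i P[A_i] ≤ 32·p = 32·(1/512) = 1/16.
Numerically: 1/16 ≈ 0.062500.
Is 1/16 < 1? YES.
Since P[∪ A_i] ≤ 1/16 < 1, the complement has P[∩ A_i^c] ≥ 1 − 1/16 = 15/16 > 0, so some outcome avoids every A_i.

32·p = 1/16 ≈ 0.062500; existence CERTIFIED by the union bound.


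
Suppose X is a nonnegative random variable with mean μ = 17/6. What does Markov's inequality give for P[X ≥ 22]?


μ = E[X] = 17/6, a = 22.
Markov: P[X ≥ 22] ≤ μ/a = (17/6)/22 = 17/132.
Numerically: ≈ 0.12879.
(Since a = 22 > μ = 2.83333, the bound 17/132 is < 1 and informative.)

P[X ≥ 22] ≤ 17/132 ≈ 0.12879.


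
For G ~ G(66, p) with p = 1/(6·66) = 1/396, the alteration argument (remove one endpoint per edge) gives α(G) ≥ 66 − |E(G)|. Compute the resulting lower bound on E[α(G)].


E[|E(G)|] = C(66, 2)·p = 2145 · (1/396) = 65/12.
E[α(G)] ≥ n − E[|E(G)|] = 66 − 65/12 = 727/12.
Numerically: ≈ 60.58333.
(This is only a lower bound; the true E[α(G)] may be larger.)

E[α(G)] ≥ 727/12 ≈ 60.58333.


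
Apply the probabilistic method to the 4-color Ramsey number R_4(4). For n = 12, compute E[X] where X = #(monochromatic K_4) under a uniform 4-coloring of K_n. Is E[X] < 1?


E[X] = C(12, 4) · 4^{1 − 6} = 495 · 4^{−5} = 495/1024.
As a reduced fraction: E[X] = 495/1024 ≈ 0.48340.
Is E[X] < 1? YES.
Since E[X] < 1, there exists a 4-coloring of K_{12} with no monochromatic K_4; hence R_4(4) > 12.

E[X] = 495/1024 ≈ 0.48340; E[X] < 1, so R_4(4) > 12.


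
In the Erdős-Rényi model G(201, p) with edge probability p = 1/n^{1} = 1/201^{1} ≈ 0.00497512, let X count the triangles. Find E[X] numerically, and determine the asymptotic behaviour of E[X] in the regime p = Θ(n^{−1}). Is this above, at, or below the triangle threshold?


Number of potential triangles: C(201, 3) = 1333300.
Each occurs with probability p³ ≈ (0.00497512)³ ≈ 1.23143595e-07.
By linearity: E[X] = C(201, 3)·p³ ≈ 1333300 · 1.23143595e-07 ≈ 0.164187.
Here α = 1, so p = 1/n is exactly at the triangle threshold p ~ 1/n. Asymptotically E[X] → c³/6 = 1³/6 = 1/6 ≈ 0.166667, a bounded constant. In this regime the triangle count is asymptotically Poisson(c³/6).

E[X] ≈ 0.164187; in regime p = Θ(1/n^{1}) E[X] stays bounded (at the triangle threshold p ~ 1/n).


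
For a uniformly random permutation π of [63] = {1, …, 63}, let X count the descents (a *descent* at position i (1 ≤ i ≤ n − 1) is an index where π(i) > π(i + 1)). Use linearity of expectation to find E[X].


Write X = Σ X_I over i = 1, …, 62, with X_I the indicator of one descent.
There are 62 indicators.
For each fixed i, the pair (π(i), π(i+1)) is a uniformly random ordered pair of distinct values from {1, …, 63}; by symmetry P[π(i) > π(i+1)] = 1/2.
By linearity: E[X] = 62 · (1/2) = (63 − 1) · (1/2) = 31 ≈ 31.00000.

E[X] = 31 = 31.00000.


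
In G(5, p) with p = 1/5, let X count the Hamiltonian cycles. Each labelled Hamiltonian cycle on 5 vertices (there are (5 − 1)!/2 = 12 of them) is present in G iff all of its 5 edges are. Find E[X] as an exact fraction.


K_5 has (5 − 1)!/2 = 12 labelled Hamiltonian cycles.
For each such Hamiltonian cycle H, let X_H = 1 if all 5 edges of H are present in G. Then P[X_H = 1] = p^{5} = (1/5)^{5} = 1/3125.
By linearity: E[X] = Σ_H E[X_H] = 12 · p^{5} = 12 · 1/3125 = 12/3125.
Numerically: E[X] ≈ 0.00384.

E[X] = 12 · (1/5)^{5} = 12/3125 ≈ 0.00384.


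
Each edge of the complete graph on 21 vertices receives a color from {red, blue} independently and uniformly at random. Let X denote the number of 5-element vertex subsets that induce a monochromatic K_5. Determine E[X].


Let X = Σ_S X_S over the C(21, 5) = 20349 subsets S of size 5, where X_S = 1 if the K_5 on S is monochromatic.
For a fixed S, the K_5 on S has C(5, 2) = 10 edges. P[all 10 edges red] = (1/2)^10, and likewise for blue, so P[monochromatic] = 2·(1/2)^10 = 2^{1 − 10} = 1/512.
By linearity: E[X] = C(21, 5) · 2^{1 − 10} = 20349 · 1/512 = 20349/512.
Numerically: E[X] ≈ 39.744.

E[X] = C(21,5)·2^(1−C(5,2)) = 20349/512 ≈ 39.744.


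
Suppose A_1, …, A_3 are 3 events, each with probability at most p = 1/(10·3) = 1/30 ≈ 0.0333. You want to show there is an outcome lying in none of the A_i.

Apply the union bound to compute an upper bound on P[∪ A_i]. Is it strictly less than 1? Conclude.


Union bound: P[∪_{i=1}^{3} A_i] ≤ Σ_i P[A_i] ≤ 3·p = 3·(1/30) = 1/10.
Numerically: 1/10 ≈ 0.1000.
Is 1/10 < 1? YES.
Since P[∪ A_i] ≤ 1/10 < 1, the complement has P[∩ A_i^c] ≥ 1 − 1/10 = 9/10 > 0, so some outcome avoids every A_i.

3·p = 1/10 ≈ 0.1000; existence CERTIFIED by the union bound.


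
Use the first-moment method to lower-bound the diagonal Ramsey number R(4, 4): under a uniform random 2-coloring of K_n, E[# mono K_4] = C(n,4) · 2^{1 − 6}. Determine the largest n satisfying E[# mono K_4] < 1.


We need C(n, 4) · 2^{1 − 6} < 1, i.e. C(n, 4) < 2^{6 − 1} = 32.
Check values of n near the boundary:
  n = 4: C(4, 4) = 1; 1 < 32? YES
  n = 5: C(5, 4) = 5; 5 < 32? YES
  n = 6: C(6, 4) = 15; 15 < 32? YES
  n = 7: C(7, 4) = 35; 35 < 32? NO
  n = 8: C(8, 4) = 70; 70 < 32? NO
The largest n with C(n, 4) < 32 is n = 6 (where E[X] = 15/32 ≈ 0.469). Hence R(4, 4) > 6, i.e. R(4, 4) ≥ 7.

Largest n = 6; hence R(4, 4) > 6.


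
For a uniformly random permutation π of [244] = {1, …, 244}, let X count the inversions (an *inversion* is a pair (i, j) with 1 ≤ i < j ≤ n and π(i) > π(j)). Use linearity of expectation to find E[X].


Write X = Σ X_I over the C(244, 2) = 29646 pairs i < j, with X_I the indicator of one inversion.
There are 29646 indicators.
For each fixed pair i < j, the values π(i) and π(j) are two distinct elements of {1, …, 244} in uniformly random order; by symmetry P[π(i) > π(j)] = 1/2.
By linearity: E[X] = 29646 · (1/2) = C(244, 2) · (1/2) = 29646/2 = 14823 ≈ 14823.000.

E[X] = 14823 = 14823.000.


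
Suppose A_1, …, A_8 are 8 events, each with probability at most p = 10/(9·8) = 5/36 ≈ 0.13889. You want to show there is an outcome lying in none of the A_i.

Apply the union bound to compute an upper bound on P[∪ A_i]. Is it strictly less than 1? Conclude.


Union bound: P[∪_{i=1}^{8} A_i] ≤ Σ_i P[A_i] ≤ 8·p = 8·(5/36) = 10/9.
Numerically: 10/9 ≈ 1.11111.
Is 10/9 < 1? NO.
Since the bound 10/9 is ≥ 1, the union bound is uninformative here; it does NOT by itself certify existence.

8·p = 10/9 ≈ 1.11111; existence NOT certified by the union bound.


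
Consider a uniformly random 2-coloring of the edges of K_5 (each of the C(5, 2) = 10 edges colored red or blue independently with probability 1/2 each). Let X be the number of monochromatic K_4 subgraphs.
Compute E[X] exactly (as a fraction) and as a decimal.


Let X = Σ_S X_S over the C(5, 4) = 5 subsets S of size 4, where X_S = 1 if the K_4 on S is monochromatic.
For a fixed S, the K_4 on S has C(4, 2) = 6 edges. P[all 6 edges red] = (1/2)^6, and likewise for blue, so P[monochromatic] = 2·(1/2)^6 = 2^{1 − 6} = 1/32.
By linearity: E[X] = C(5, 4) · 2^{1 − 6} = 5 · 1/32 = 5/32.
Numerically: E[X] ≈ 0.1562.

E[X] = C(5,4)·2^(1−C(4,2)) = 5/32 ≈ 0.1562.


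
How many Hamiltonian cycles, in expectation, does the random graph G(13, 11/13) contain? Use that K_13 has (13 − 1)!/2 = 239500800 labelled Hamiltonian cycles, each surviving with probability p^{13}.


K_13 has (13 − 1)!/2 = 239500800 labelled Hamiltonian cycles.
For each such Hamiltonian cycle H, let X_H = 1 if all 13 edges of H are present in G. Then P[X_H = 1] = p^{13} = (11/13)^{13} = 34522712143931/302875106592253.
By linearity: E[X] = Σ_H E[X_H] = 239500800 · p^{13} = 239500800 · 34522712143931/302875106592253 = 8268217176641189644800/302875106592253.
Numerically: E[X] ≈ 2.72991e+07.

E[X] = 239500800 · (11/13)^{13} = 8268217176641189644800/302875106592253 ≈ 2.72991e+07.


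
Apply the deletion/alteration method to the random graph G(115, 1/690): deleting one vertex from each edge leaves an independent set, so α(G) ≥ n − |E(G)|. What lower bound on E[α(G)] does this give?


E[|E(G)|] = C(115, 2)·p = 6555 · (1/690) = 19/2.
E[α(G)] ≥ n − E[|E(G)|] = 115 − 19/2 = 211/2.
Numerically: ≈ 105.50000.
(This is only a lower bound; the true E[α(G)] may be larger.)

E[α(G)] ≥ 211/2 ≈ 105.50000.


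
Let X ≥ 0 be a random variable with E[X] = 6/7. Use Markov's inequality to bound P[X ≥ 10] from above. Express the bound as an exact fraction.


μ = E[X] = 6/7, a = 10.
Markov: P[X ≥ 10] ≤ μ/a = (6/7)/10 = 3/35.
Numerically: ≈ 0.086.
(Since a = 10 > μ = 0.857, the bound 3/35 is < 1 and informative.)

P[X ≥ 10] ≤ 3/35 ≈ 0.086.


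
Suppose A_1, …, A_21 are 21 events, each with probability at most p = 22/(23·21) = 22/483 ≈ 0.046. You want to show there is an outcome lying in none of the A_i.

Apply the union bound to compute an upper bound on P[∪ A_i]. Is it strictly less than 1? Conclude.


Union bound: P[∪_{i=1}^{21} A_i] ≤ Σ_i P[A_i] ≤ 21·p = 21·(22/483) = 22/23.
Numerically: 22/23 ≈ 0.957.
Is 22/23 < 1? YES.
Since P[∪ A_i] ≤ 22/23 < 1, the complement has P[∩ A_i^c] ≥ 1 − 22/23 = 1/23 > 0, so some outcome avoids every A_i.

21·p = 22/23 ≈ 0.957; existence CERTIFIED by the union bound.


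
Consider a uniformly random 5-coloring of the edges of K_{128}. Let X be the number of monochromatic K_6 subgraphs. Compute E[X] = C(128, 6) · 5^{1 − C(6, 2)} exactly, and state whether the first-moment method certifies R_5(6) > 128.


E[X] = C(128, 6) · 5^{1 − 15} = 5423611200 · 5^{−14} = 5423611200/6103515625.
As a reduced fraction: E[X] = 216944448/244140625 ≈ 0.8886.
Is E[X] < 1? YES.
Since E[X] < 1, there exists a 5-coloring of K_{128} with no monochromatic K_6; hence R_5(6) > 128.

E[X] = 216944448/244140625 ≈ 0.8886; E[X] < 1, so R_5(6) > 128.


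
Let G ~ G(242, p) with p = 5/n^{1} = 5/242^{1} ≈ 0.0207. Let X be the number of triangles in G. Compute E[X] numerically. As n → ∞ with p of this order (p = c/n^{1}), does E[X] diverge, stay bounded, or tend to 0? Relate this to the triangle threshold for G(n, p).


Number of potential triangles: C(242, 3) = 2332880.
Each occurs with probability p³ ≈ (0.0207)³ ≈ 8.81991e-06.
By linearity: E[X] = C(242, 3)·p³ ≈ 2332880 · 8.81991e-06 ≈ 20.576.
Here α = 1, so p = 5/n is exactly at the triangle threshold p ~ 1/n. Asymptotically E[X] → c³/6 = 5³/6 = 125/6 ≈ 20.833, a bounded constant. In this regime the triangle count is asymptotically Poisson(c³/6).

E[X] ≈ 20.576; in regime p = Θ(1/n^{1}) E[X] stays bounded (at the triangle threshold p ~ 1/n).


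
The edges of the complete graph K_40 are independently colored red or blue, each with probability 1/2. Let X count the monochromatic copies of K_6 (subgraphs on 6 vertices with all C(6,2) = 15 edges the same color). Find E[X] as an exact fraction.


Let X = Σ_S X_S over the C(40, 6) = 3838380 subsets S of size 6, where X_S = 1 if the K_6 on S is monochromatic.
For a fixed S, the K_6 on S has C(6, 2) = 15 edges. P[all 15 edges red] = (1/2)^15, and likewise for blue, so P[monochromatic] = 2·(1/2)^15 = 2^{1 − 15} = 1/16384.
Summing: E[X] = C(40, 6) · 2^{1 − 15} = 3838380 · 1/16384 = 959595/4096.
Numerically: E[X] ≈ 234.2761.

E[X] = C(40,6)·2^(1−C(6,2)) = 959595/4096 ≈ 234.2761.


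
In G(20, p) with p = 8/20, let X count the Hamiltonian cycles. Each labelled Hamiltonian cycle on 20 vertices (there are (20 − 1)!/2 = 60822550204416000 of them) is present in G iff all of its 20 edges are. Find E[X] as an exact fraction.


K_20 has (20 − 1)!/2 = 60822550204416000 labelled Hamiltonian cycles.
For each such Hamiltonian cycle H, let X_H = 1 if all 20 edges of H are present in G. Then P[X_H = 1] = p^{20} = (2/5)^{20} = 1048576/95367431640625.
By linearity: E[X] = Σ_H E[X_H] = 60822550204416000 · p^{20} = 60822550204416000 · 1048576/95367431640625 = 510216531225165692928/762939453125.
Numerically: E[X] ≈ 6.6875e+08.

E[X] = 60822550204416000 · (2/5)^{20} = 510216531225165692928/762939453125 ≈ 6.6875e+08.


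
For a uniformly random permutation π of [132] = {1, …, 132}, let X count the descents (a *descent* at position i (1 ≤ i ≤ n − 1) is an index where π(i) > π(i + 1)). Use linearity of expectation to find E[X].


Write X = Σ X_I over i = 1, …, 131, with X_I the indicator of one descent.
There are 131 indicators.
For each fixed i, the pair (π(i), π(i+1)) is a uniformly random ordered pair of distinct values from {1, …, 132}; by symmetry P[π(i) > π(i+1)] = 1/2.
By linearity: E[X] = 131 · (1/2) = (132 − 1) · (1/2) = 131/2 ≈ 65.5000.

E[X] = 131/2 = 65.5000.


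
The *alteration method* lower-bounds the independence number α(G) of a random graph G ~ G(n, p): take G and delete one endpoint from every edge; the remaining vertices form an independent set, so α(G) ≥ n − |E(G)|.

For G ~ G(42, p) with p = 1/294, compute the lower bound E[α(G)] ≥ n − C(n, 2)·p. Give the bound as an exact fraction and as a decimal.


E[|E(G)|] = C(42, 2)·p = 861 · (1/294) = 41/14.
E[α(G)] ≥ n − E[|E(G)|] = 42 − 41/14 = 547/14.
Numerically: ≈ 39.071.
(This is only a lower bound; the true E[α(G)] may be larger.)

E[α(G)] ≥ 547/14 ≈ 39.071.


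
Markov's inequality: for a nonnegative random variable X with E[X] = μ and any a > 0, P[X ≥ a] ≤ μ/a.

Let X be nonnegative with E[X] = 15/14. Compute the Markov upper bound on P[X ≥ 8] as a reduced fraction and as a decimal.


μ = E[X] = 15/14, a = 8.
Markov: P[X ≥ 8] ≤ μ/a = (15/14)/8 = 15/112.
Numerically: ≈ 0.134.
(Since a = 8 > μ = 1.071, the bound 15/112 is < 1 and informative.)

P[X ≥ 8] ≤ 15/112 ≈ 0.134.


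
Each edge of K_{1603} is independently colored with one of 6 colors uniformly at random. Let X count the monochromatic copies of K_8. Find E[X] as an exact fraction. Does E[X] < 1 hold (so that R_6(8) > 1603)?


E[X] = C(1603, 8) · 6^{1 − 28} = 1062551202482611197720 · 6^{−27} = 1062551202482611197720/1023490369077469249536.
As a reduced fraction: E[X] = 14757655590036266635/14215144014964850688 ≈ 1.038.
Is E[X] < 1? NO.
Since E[X] ≥ 1, the first-moment bound is inconclusive at n = 1603; it does NOT by itself certify R_6(8) > 1603.

E[X] = 14757655590036266635/14215144014964850688 ≈ 1.038; E[X] ≥ 1; first-moment method inconclusive here.


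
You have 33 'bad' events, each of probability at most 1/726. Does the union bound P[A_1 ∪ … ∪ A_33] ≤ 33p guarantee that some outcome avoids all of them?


Union bound: P[∪_{i=1}^{33} A_i] ≤ Σ_i P[A_i] ≤ 33·p = 33·(1/726) = 1/22.
Numerically: 1/22 ≈ 0.0454545.
Is 1/22 < 1? YES.
Since P[∪ A_i] ≤ 1/22 < 1, the complement has P[∩ A_i^c] ≥ 1 − 1/22 = 21/22 > 0, so some outcome avoids every A_i.

33·p = 1/22 ≈ 0.0454545; existence CERTIFIED by the union bound.


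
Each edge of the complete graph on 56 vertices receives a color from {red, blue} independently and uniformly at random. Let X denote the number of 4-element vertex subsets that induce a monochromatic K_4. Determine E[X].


Let X = Σ_S X_S over the C(56, 4) = 367290 subsets S of size 4, where X_S = 1 if the K_4 on S is monochromatic.
For a fixed S, the K_4 on S has C(4, 2) = 6 edges. P[all 6 edges red] = (1/2)^6, and likewise for blue, so P[monochromatic] = 2·(1/2)^6 = 2^{1 − 6} = 1/32.
By linearity of expectation: E[X] = C(56, 4) · 2^{1 − 6} = 367290 · 1/32 = 183645/16.
Numerically: E[X] ≈ 11477.8125.

E[X] = C(56,4)·2^(1−C(4,2)) = 183645/16 ≈ 11477.8125.


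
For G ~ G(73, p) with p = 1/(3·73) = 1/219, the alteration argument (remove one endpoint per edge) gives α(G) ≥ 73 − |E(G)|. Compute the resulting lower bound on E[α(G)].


E[|E(G)|] = C(73, 2)·p = 2628 · (1/219) = 12.
E[α(G)] ≥ n − E[|E(G)|] = 73 − 12 = 61.
Numerically: ≈ 61.0000.
(This is only a lower bound; the true E[α(G)] may be larger.)

E[α(G)] ≥ 61 ≈ 61.0000.


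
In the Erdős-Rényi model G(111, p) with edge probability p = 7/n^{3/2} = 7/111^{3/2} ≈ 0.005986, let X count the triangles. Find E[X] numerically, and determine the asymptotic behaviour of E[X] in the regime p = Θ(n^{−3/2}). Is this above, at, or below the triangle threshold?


Number of potential triangles: C(111, 3) = 221815.
Each occurs with probability p³ ≈ (0.005986)³ ≈ 2.144572e-07.
By linearity: E[X] = C(111, 3)·p³ ≈ 221815 · 2.144572e-07 ≈ 0.0476.
Since α = 3/2 > 1, p = c/n^{3/2} = o(1/n) is below the triangle threshold p ~ 1/n. Asymptotically E[X] ~ (c³/6)·n^{3(1−α)} = (7³/6)·n^{-1.5} → 0, so by Markov's inequality G has no triangles w.h.p.

E[X] ≈ 0.0476; in regime p = Θ(1/n^{3/2}) E[X] tends to 0 (below the triangle threshold p ~ 1/n).


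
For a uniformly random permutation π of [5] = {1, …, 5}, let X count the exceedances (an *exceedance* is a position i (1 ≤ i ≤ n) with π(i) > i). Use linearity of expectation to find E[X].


Write X = Σ_{i=1}^{5} X_i, where X_i = 1_{π(i) > i}.
For each fixed i, π(i) is uniform over {1, …, 5} (marginal of a uniform permutation), so P[π(i) > i] = (n − i)/n. Summing: Σ_{i=1}^{5} (n − i)/n = (0 + 1 + … + 4)/5 = 5(5 − 1)/(2·5) = (5 − 1)/2.
Hence E[X] = Σ_{i=1}^{5} (5 − i)/5 = 2 ≈ 2.0000.

E[X] = 2 = 2.0000.


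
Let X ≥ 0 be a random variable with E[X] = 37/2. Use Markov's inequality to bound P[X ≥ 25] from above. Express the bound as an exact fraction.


μ = E[X] = 37/2, a = 25.
Markov: P[X ≥ 25] ≤ μ/a = (37/2)/25 = 37/50.
Numerically: ≈ 0.740000.
(Since a = 25 > μ = 18.500000, the bound 37/50 is < 1 and informative.)

P[X ≥ 25] ≤ 37/50 ≈ 0.740000.


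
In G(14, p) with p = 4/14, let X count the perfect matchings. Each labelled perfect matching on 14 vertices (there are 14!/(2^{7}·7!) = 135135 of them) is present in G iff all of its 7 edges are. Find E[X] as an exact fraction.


K_14 has 14!/(2^{7}·7!) = 135135 labelled perfect matchings.
For each such perfect matching H, let X_H = 1 if all 7 edges of H are present in G. Then P[X_H = 1] = p^{7} = (2/7)^{7} = 128/823543.
By linearity of expectation: E[X] = Σ_H E[X_H] = 135135 · p^{7} = 135135 · 128/823543 = 2471040/117649.
Numerically: E[X] ≈ 21.

E[X] = 135135 · (2/7)^{7} = 2471040/117649 ≈ 21.


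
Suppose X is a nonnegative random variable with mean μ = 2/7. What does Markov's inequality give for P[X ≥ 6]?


μ = E[X] = 2/7, a = 6.
Markov: P[X ≥ 6] ≤ μ/a = (2/7)/6 = 1/21.
Numerically: ≈ 0.048.
(Since a = 6 > μ = 0.286, the bound 1/21 is < 1 and informative.)

P[X ≥ 6] ≤ 1/21 ≈ 0.048.


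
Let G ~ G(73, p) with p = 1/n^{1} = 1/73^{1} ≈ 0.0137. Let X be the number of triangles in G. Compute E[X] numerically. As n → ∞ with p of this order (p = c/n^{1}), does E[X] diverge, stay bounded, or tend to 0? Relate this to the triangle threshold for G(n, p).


Number of potential triangles: C(73, 3) = 62196.
Each occurs with probability p³ ≈ (0.0137)³ ≈ 2.57058e-06.
By linearity: E[X] = C(73, 3)·p³ ≈ 62196 · 2.57058e-06 ≈ 0.160.
Here α = 1, so p = 1/n is exactly at the triangle threshold p ~ 1/n. Asymptotically E[X] → c³/6 = 1³/6 = 1/6 ≈ 0.167, a bounded constant. In this regime the triangle count is asymptotically Poisson(c³/6).

E[X] ≈ 0.160; in regime p = Θ(1/n^{1}) E[X] stays bounded (at the triangle threshold p ~ 1/n).


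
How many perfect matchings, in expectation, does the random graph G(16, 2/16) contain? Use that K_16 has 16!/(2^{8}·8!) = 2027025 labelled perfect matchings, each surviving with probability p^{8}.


K_16 has 16!/(2^{8}·8!) = 2027025 labelled perfect matchings.
For each such perfect matching H, let X_H = 1 if all 8 edges of H are present in G. Then P[X_H = 1] = p^{8} = (1/8)^{8} = 1/16777216.
Summing the indicators: E[X] = Σ_H E[X_H] = 2027025 · p^{8} = 2027025 · 1/16777216 = 2027025/16777216.
Numerically: E[X] ≈ 0.121.

E[X] = 2027025 · (1/8)^{8} = 2027025/16777216 ≈ 0.121.


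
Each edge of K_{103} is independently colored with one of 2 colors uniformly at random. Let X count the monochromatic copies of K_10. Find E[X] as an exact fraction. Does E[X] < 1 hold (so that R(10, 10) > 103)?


E[X] = C(103, 10) · 2^{1 − 45} = 23591276125340 · 2^{−44} = 23591276125340/17592186044416.
As a reduced fraction: E[X] = 5897819031335/4398046511104 ≈ 1.3410088.
Is E[X] < 1? NO.
Since E[X] ≥ 1, the first-moment bound is inconclusive at n = 103; it does NOT by itself certify R(10, 10) > 103.

E[X] = 5897819031335/4398046511104 ≈ 1.3410088; E[X] ≥ 1; first-moment method inconclusive here.
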